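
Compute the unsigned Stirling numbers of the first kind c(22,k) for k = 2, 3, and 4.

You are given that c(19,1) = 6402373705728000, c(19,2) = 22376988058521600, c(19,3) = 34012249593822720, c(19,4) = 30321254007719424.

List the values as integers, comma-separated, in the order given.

r20: T_20,1=19×6402373705728000+0=121645100408832000; T_20,2=19×22376988058521600+6402373705728000=431565146817638400; T_20,3=19×34012249593822720+22376988058521600=668609730341153280; T_20,4=19×30321254007719424+34012249593822720=610116075740491776
r21: T_21,1=20×121645100408832000+0=2432902008176640000; T_21,2=20×431565146817638400+121645100408832000=8752948036761600000; T_21,3=20×668609730341153280+431565146817638400=13803759753640704000; T_21,4=20×610116075740491776+668609730341153280=12870931245150988800
r22: T_22,2=21×8752948036761600000+2432902008176640000=186244810780170240000; T_22,3=21×13803759753640704000+8752948036761600000=298631902863216384000; T_22,4=21×12870931245150988800+13803759753640704000=284093315901811468800
Read c(22,2) = 186244810780170240000, c(22,3) = 298631902863216384000, c(22,4) = 284093315901811468800.

186244810780170240000, 298631902863216384000, 284093315901811468800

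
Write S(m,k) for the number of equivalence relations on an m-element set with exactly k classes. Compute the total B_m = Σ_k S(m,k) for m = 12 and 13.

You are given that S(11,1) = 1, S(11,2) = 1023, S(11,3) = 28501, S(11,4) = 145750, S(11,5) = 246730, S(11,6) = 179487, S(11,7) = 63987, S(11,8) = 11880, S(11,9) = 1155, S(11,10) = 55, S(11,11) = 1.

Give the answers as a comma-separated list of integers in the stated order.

4213597, 27644437

@12  (12,1):1·1+0→1, (12,2):1023·2+1→2047, (12,3):28501·3+1023→86526, (12,4):145750·4+28501→611501, (12,5):246730·5+145750→1379400, (12,6):179487·6+246730→1323652, (12,7):63987·7+179487→627396, (12,8):11880·8+63987→159027, (12,9):1155·9+11880→22275, (12,10):55·10+1155→1705, (12,11):1·11+55→66, (12,12):0·12+1→1
@13  (13,1):1·1+0→1, (13,2):2047·2+1→4095, (13,3):86526·3+2047→261625, (13,4):611501·4+86526→2532530, (13,5):1379400·5+611501→7508501, (13,6):1323652·6+1379400→9321312, (13,7):627396·7+1323652→5715424, (13,8):159027·8+627396→1899612, (13,9):22275·9+159027→359502, (13,10):1705·10+22275→39325, (13,11):66·11+1705→2431, (13,12):1·12+66→78, (13,13):0·13+1→1
B_12 = ΣS(12,k) = 1+2047+86526+611501+1379400+1323652+627396+159027+22275+1705+66+1 = 4213597
B_13 = ΣS(13,k) = 1+4095+261625+2532530+7508501+9321312+5715424+1899612+359502+39325+2431+78+1 = 27644437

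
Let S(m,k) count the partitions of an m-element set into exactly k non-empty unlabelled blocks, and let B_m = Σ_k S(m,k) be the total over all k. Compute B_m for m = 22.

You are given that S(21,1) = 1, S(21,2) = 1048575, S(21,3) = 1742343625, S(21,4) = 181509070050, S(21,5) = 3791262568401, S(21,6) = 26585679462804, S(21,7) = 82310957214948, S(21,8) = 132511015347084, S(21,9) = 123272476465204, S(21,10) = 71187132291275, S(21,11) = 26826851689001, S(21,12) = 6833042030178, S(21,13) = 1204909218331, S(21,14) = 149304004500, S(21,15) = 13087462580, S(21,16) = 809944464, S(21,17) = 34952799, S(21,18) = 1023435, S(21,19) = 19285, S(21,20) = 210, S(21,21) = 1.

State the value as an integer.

4506715738447323

@22  (22,1):1·1+0→1, (22,2):1048575·2+1→2097151, (22,3):1742343625·3+1048575→5228079450, (22,4):181509070050·4+1742343625→727778623825, (22,5):3791262568401·5+181509070050→19137821912055, (22,6):26585679462804·6+3791262568401→163305339345225, (22,7):82310957214948·7+26585679462804→602762379967440, (22,8):132511015347084·8+82310957214948→1142399079991620, (22,9):123272476465204·9+132511015347084→1241963303533920, (22,10):71187132291275·10+123272476465204→835143799377954, (22,11):26826851689001·11+71187132291275→366282500870286, (22,12):6833042030178·12+26826851689001→108823356051137, (22,13):1204909218331·13+6833042030178→22496861868481, (22,14):149304004500·14+1204909218331→3295165281331, (22,15):13087462580·15+149304004500→345615943200, (22,16):809944464·16+13087462580→26046574004, (22,17):34952799·17+809944464→1404142047, (22,18):1023435·18+34952799→53374629, (22,19):19285·19+1023435→1389850, (22,20):210·20+19285→23485, (22,21):1·21+210→231, (22,22):0·22+1→1
B_22 = ΣS(22,k) = 1+2097151+5228079450+727778623825+19137821912055+163305339345225+602762379967440+1142399079991620+1241963303533920+835143799377954+366282500870286+108823356051137+22496861868481+3295165281331+345615943200+26046574004+1404142047+53374629+1389850+23485+231+1 = 4506715738447323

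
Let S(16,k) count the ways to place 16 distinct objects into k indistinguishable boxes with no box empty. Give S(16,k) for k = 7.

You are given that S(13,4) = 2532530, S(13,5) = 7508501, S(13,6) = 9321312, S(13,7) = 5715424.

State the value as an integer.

3281882604

r14: T_14,5=5×7508501+2532530=40075035; T_14,6=6×9321312+7508501=63436373; T_14,7=7×5715424+9321312=49329280
r15: T_15,6=6×63436373+40075035=420693273; T_15,7=7×49329280+63436373=408741333
r16: T_16,7=7×408741333+420693273=3281882604
Read S(16,7) = 3281882604.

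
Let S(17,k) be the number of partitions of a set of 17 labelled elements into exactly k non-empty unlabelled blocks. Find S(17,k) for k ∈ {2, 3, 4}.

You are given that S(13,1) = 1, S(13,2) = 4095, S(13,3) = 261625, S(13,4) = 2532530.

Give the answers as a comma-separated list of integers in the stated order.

65535, 21457825, 694337290

i=14: T(14,1)=0+1·1=1 | T(14,2)=1+2·4095=8191 | T(14,3)=4095+3·261625=788970 | T(14,4)=261625+4·2532530=10391745
i=15: T(15,1)=0+1·1=1 | T(15,2)=1+2·8191=16383 | T(15,3)=8191+3·788970=2375101 | T(15,4)=788970+4·10391745=42355950
i=16: T(16,1)=0+1·1=1 | T(16,2)=1+2·16383=32767 | T(16,3)=16383+3·2375101=7141686 | T(16,4)=2375101+4·42355950=171798901
i=17: T(17,2)=1+2·32767=65535 | T(17,3)=32767+3·7141686=21457825 | T(17,4)=7141686+4·171798901=694337290
Read S(17,2) = 65535, S(17,3) = 21457825, S(17,4) = 694337290.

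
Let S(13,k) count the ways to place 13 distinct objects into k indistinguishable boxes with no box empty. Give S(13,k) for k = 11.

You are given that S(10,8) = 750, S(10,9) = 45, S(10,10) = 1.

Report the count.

2431

@11  (11,9):45·9+750→1155, (11,10):1·10+45→55, (11,11):0·11+1→1
@12  (12,10):55·10+1155→1705, (12,11):1·11+55→66
@13  (13,11):66·11+1705→2431
Read S(13,11) = 2431.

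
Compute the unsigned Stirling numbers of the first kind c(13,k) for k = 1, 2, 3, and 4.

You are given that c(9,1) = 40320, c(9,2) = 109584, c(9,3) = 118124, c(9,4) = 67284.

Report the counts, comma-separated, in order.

479001600, 1486442880, 1931559552, 1414014888

r10: T_10,1=9×40320+0=362880; T_10,2=9×109584+40320=1026576; T_10,3=9×118124+109584=1172700; T_10,4=9×67284+118124=723680
r11: T_11,1=10×362880+0=3628800; T_11,2=10×1026576+362880=10628640; T_11,3=10×1172700+1026576=12753576; T_11,4=10×723680+1172700=8409500
r12: T_12,1=11×3628800+0=39916800; T_12,2=11×10628640+3628800=120543840; T_12,3=11×12753576+10628640=150917976; T_12,4=11×8409500+12753576=105258076
r13: T_13,1=12×39916800+0=479001600; T_13,2=12×120543840+39916800=1486442880; T_13,3=12×150917976+120543840=1931559552; T_13,4=12×105258076+150917976=1414014888
Read c(13,1) = 479001600, c(13,2) = 1486442880, c(13,3) = 1931559552, c(13,4) = 1414014888.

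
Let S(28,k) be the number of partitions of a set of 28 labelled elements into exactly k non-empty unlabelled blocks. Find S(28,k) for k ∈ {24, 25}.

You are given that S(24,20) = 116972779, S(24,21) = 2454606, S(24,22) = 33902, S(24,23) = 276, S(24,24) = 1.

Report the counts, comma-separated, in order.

[25] T[25,21]:21*2454606+116972779=168519505 · T[25,22]:22*33902+2454606=3200450 · T[25,23]:23*276+33902=40250 · T[25,24]:24*1+276=300 · T[25,25]:25*0+1=1
[26] T[26,22]:22*3200450+168519505=238929405 · T[26,23]:23*40250+3200450=4126200 · T[26,24]:24*300+40250=47450 · T[26,25]:25*1+300=325
[27] T[27,23]:23*4126200+238929405=333832005 · T[27,24]:24*47450+4126200=5265000 · T[27,25]:25*325+47450=55575
[28] T[28,24]:24*5265000+333832005=460192005 · T[28,25]:25*55575+5265000=6654375
Read S(28,24) = 460192005, S(28,25) = 6654375.

460192005, 6654375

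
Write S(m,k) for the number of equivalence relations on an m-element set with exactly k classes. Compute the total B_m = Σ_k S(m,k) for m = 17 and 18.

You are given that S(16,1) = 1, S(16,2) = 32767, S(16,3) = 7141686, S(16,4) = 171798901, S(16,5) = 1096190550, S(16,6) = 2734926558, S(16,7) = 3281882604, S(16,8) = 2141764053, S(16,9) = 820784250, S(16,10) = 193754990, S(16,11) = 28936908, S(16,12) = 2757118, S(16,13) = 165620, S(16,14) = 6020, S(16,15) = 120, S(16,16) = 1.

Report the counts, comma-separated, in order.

r17: T_17,1=1×1+0=1; T_17,2=2×32767+1=65535; T_17,3=3×7141686+32767=21457825; T_17,4=4×171798901+7141686=694337290; T_17,5=5×1096190550+171798901=5652751651; T_17,6=6×2734926558+1096190550=17505749898; T_17,7=7×3281882604+2734926558=25708104786; T_17,8=8×2141764053+3281882604=20415995028; T_17,9=9×820784250+2141764053=9528822303; T_17,10=10×193754990+820784250=2758334150; T_17,11=11×28936908+193754990=512060978; T_17,12=12×2757118+28936908=62022324; T_17,13=13×165620+2757118=4910178; T_17,14=14×6020+165620=249900; T_17,15=15×120+6020=7820; T_17,16=16×1+120=136; T_17,17=17×0+1=1
r18: T_18,1=1×1+0=1; T_18,2=2×65535+1=131071; T_18,3=3×21457825+65535=64439010; T_18,4=4×694337290+21457825=2798806985; T_18,5=5×5652751651+694337290=28958095545; T_18,6=6×17505749898+5652751651=110687251039; T_18,7=7×25708104786+17505749898=197462483400; T_18,8=8×20415995028+25708104786=189036065010; T_18,9=9×9528822303+20415995028=106175395755; T_18,10=10×2758334150+9528822303=37112163803; T_18,11=11×512060978+2758334150=8391004908; T_18,12=12×62022324+512060978=1256328866; T_18,13=13×4910178+62022324=125854638; T_18,14=14×249900+4910178=8408778; T_18,15=15×7820+249900=367200; T_18,16=16×136+7820=9996; T_18,17=17×1+136=153; T_18,18=18×0+1=1
B_17 = ΣS(17,k) = 1+65535+21457825+694337290+5652751651+17505749898+25708104786+20415995028+9528822303+2758334150+512060978+62022324+4910178+249900+7820+136+1 = 82864869804
B_18 = ΣS(18,k) = 1+131071+64439010+2798806985+28958095545+110687251039+197462483400+189036065010+106175395755+37112163803+8391004908+1256328866+125854638+8408778+367200+9996+153+1 = 682076806159

82864869804, 682076806159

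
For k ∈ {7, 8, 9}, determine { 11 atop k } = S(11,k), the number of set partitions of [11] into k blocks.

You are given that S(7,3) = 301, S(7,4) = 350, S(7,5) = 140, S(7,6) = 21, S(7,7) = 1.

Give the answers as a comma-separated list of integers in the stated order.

63987, 11880, 1155

@8  (8,4):350·4+301→1701, (8,5):140·5+350→1050, (8,6):21·6+140→266, (8,7):1·7+21→28, (8,8):0·8+1→1
@9  (9,5):1050·5+1701→6951, (9,6):266·6+1050→2646, (9,7):28·7+266→462, (9,8):1·8+28→36, (9,9):0·9+1→1
@10  (10,6):2646·6+6951→22827, (10,7):462·7+2646→5880, (10,8):36·8+462→750, (10,9):1·9+36→45
@11  (11,7):5880·7+22827→63987, (11,8):750·8+5880→11880, (11,9):45·9+750→1155
Read S(11,7) = 63987, S(11,8) = 11880, S(11,9) = 1155.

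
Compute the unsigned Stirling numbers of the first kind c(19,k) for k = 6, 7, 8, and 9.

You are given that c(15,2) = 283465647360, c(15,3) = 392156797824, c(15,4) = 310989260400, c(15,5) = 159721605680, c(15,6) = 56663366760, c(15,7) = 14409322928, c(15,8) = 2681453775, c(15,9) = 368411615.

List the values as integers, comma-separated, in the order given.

i=16: T(16,3)=283465647360+15·392156797824=6165817614720 | T(16,4)=392156797824+15·310989260400=5056995703824 | T(16,5)=310989260400+15·159721605680=2706813345600 | T(16,6)=159721605680+15·56663366760=1009672107080 | T(16,7)=56663366760+15·14409322928=272803210680 | T(16,8)=14409322928+15·2681453775=54631129553 | T(16,9)=2681453775+15·368411615=8207628000
i=17: T(17,4)=6165817614720+16·5056995703824=87077748875904 | T(17,5)=5056995703824+16·2706813345600=48366009233424 | T(17,6)=2706813345600+16·1009672107080=18861567058880 | T(17,7)=1009672107080+16·272803210680=5374523477960 | T(17,8)=272803210680+16·54631129553=1146901283528 | T(17,9)=54631129553+16·8207628000=185953177553
i=18: T(18,5)=87077748875904+17·48366009233424=909299905844112 | T(18,6)=48366009233424+17·18861567058880=369012649234384 | T(18,7)=18861567058880+17·5374523477960=110228466184200 | T(18,8)=5374523477960+17·1146901283528=24871845297936 | T(18,9)=1146901283528+17·185953177553=4308105301929
i=19: T(19,6)=909299905844112+18·369012649234384=7551527592063024 | T(19,7)=369012649234384+18·110228466184200=2353125040549984 | T(19,8)=110228466184200+18·24871845297936=557921681547048 | T(19,9)=24871845297936+18·4308105301929=102417740732658
Read c(19,6) = 7551527592063024, c(19,7) = 2353125040549984, c(19,8) = 557921681547048, c(19,9) = 102417740732658.

7551527592063024, 2353125040549984, 557921681547048, 102417740732658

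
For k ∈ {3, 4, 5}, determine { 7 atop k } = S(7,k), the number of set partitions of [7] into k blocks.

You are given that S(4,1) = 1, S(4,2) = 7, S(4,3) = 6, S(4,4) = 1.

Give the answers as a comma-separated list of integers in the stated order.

i=5: T(5,1)=0+1·1=1 | T(5,2)=1+2·7=15 | T(5,3)=7+3·6=25 | T(5,4)=6+4·1=10 | T(5,5)=1+5·0=1
i=6: T(6,2)=1+2·15=31 | T(6,3)=15+3·25=90 | T(6,4)=25+4·10=65 | T(6,5)=10+5·1=15
i=7: T(7,3)=31+3·90=301 | T(7,4)=90+4·65=350 | T(7,5)=65+5·15=140
Read S(7,3) = 301, S(7,4) = 350, S(7,5) = 140.

301, 350, 140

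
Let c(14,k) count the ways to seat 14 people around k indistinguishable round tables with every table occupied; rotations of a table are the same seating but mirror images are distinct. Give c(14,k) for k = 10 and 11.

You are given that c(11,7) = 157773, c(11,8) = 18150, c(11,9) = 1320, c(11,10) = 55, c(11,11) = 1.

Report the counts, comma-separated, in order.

i=12: T(12,8)=157773+11·18150=357423 | T(12,9)=18150+11·1320=32670 | T(12,10)=1320+11·55=1925 | T(12,11)=55+11·1=66
i=13: T(13,9)=357423+12·32670=749463 | T(13,10)=32670+12·1925=55770 | T(13,11)=1925+12·66=2717
i=14: T(14,10)=749463+13·55770=1474473 | T(14,11)=55770+13·2717=91091
Read c(14,10) = 1474473, c(14,11) = 91091.

1474473, 91091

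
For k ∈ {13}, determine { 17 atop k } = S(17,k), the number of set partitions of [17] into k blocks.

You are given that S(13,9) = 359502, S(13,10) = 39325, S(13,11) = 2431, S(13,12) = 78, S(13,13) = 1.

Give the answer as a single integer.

row 14: T[14][10]=10·39325+359502=752752  T[14][11]=11·2431+39325=66066  T[14][12]=12·78+2431=3367  T[14][13]=13·1+78=91
row 15: T[15][11]=11·66066+752752=1479478  T[15][12]=12·3367+66066=106470  T[15][13]=13·91+3367=4550
row 16: T[16][12]=12·106470+1479478=2757118  T[16][13]=13·4550+106470=165620
row 17: T[17][13]=13·165620+2757118=4910178
Read S(17,13) = 4910178.

4910178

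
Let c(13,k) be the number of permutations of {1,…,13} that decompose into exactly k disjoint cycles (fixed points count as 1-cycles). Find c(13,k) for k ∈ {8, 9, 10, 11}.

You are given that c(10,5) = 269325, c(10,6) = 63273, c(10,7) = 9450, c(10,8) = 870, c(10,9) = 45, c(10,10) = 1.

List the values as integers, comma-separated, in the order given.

6926634, 749463, 55770, 2717

r11: T_11,6=10×63273+269325=902055; T_11,7=10×9450+63273=157773; T_11,8=10×870+9450=18150; T_11,9=10×45+870=1320; T_11,10=10×1+45=55; T_11,11=10×0+1=1
r12: T_12,7=11×157773+902055=2637558; T_12,8=11×18150+157773=357423; T_12,9=11×1320+18150=32670; T_12,10=11×55+1320=1925; T_12,11=11×1+55=66
r13: T_13,8=12×357423+2637558=6926634; T_13,9=12×32670+357423=749463; T_13,10=12×1925+32670=55770; T_13,11=12×66+1925=2717
Read c(13,8) = 6926634, c(13,9) = 749463, c(13,10) = 55770, c(13,11) = 2717.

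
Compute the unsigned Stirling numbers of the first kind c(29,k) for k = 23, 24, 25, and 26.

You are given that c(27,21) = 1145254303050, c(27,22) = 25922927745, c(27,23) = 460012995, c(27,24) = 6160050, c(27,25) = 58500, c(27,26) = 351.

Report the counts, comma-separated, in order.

2918785153245, 55880640270, 843041745, 9642906

row 28: T[28][22]=27·25922927745+1145254303050=1845173352165  T[28][23]=27·460012995+25922927745=38343278610  T[28][24]=27·6160050+460012995=626334345  T[28][25]=27·58500+6160050=7739550  T[28][26]=27·351+58500=67977
row 29: T[29][23]=28·38343278610+1845173352165=2918785153245  T[29][24]=28·626334345+38343278610=55880640270  T[29][25]=28·7739550+626334345=843041745  T[29][26]=28·67977+7739550=9642906
Read c(29,23) = 2918785153245, c(29,24) = 55880640270, c(29,25) = 843041745, c(29,26) = 9642906.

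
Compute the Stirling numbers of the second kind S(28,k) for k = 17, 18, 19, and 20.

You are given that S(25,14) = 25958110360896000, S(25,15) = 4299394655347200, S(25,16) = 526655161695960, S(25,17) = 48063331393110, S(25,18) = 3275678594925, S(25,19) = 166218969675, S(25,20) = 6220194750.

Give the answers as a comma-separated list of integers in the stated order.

898741468057510350, 94432767017711850, 7626292886912700, 474194413703010

[26] T[26,15]:15*4299394655347200+25958110360896000=90449030191104000 · T[26,16]:16*526655161695960+4299394655347200=12725877242482560 · T[26,17]:17*48063331393110+526655161695960=1343731795378830 · T[26,18]:18*3275678594925+48063331393110=107025546101760 · T[26,19]:19*166218969675+3275678594925=6433839018750 · T[26,20]:20*6220194750+166218969675=290622864675
[27] T[27,16]:16*12725877242482560+90449030191104000=294063066070824960 · T[27,17]:17*1343731795378830+12725877242482560=35569317763922670 · T[27,18]:18*107025546101760+1343731795378830=3270191625210510 · T[27,19]:19*6433839018750+107025546101760=229268487458010 · T[27,20]:20*290622864675+6433839018750=12246296312250
[28] T[28,17]:17*35569317763922670+294063066070824960=898741468057510350 · T[28,18]:18*3270191625210510+35569317763922670=94432767017711850 · T[28,19]:19*229268487458010+3270191625210510=7626292886912700 · T[28,20]:20*12246296312250+229268487458010=474194413703010
Read S(28,17) = 898741468057510350, S(28,18) = 94432767017711850, S(28,19) = 7626292886912700, S(28,20) = 474194413703010.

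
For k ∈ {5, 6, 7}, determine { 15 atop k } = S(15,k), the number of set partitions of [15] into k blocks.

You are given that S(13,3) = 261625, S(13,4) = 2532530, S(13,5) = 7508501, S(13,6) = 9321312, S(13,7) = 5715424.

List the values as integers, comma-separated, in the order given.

210766920, 420693273, 408741333

row 14: T[14][4]=4·2532530+261625=10391745  T[14][5]=5·7508501+2532530=40075035  T[14][6]=6·9321312+7508501=63436373  T[14][7]=7·5715424+9321312=49329280
row 15: T[15][5]=5·40075035+10391745=210766920  T[15][6]=6·63436373+40075035=420693273  T[15][7]=7·49329280+63436373=408741333
Read S(15,5) = 210766920, S(15,6) = 420693273, S(15,7) = 408741333.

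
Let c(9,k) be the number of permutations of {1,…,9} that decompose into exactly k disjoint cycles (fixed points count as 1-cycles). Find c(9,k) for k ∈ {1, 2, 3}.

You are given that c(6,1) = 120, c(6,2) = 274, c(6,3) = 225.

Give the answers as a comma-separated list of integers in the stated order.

40320, 109584, 118124

row 7: T[7][1]=6·120+0=720  T[7][2]=6·274+120=1764  T[7][3]=6·225+274=1624
row 8: T[8][1]=7·720+0=5040  T[8][2]=7·1764+720=13068  T[8][3]=7·1624+1764=13132
row 9: T[9][1]=8·5040+0=40320  T[9][2]=8·13068+5040=109584  T[9][3]=8·13132+13068=118124
Read c(9,1) = 40320, c(9,2) = 109584, c(9,3) = 118124.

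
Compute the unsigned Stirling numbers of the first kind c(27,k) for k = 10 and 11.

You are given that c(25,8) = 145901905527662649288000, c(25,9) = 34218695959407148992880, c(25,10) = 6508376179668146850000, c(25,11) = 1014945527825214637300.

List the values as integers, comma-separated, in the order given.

[26] T[26,9]:25*34218695959407148992880+145901905527662649288000=1001369304512841374110000 · T[26,10]:25*6508376179668146850000+34218695959407148992880=196928100451110820242880 · T[26,11]:25*1014945527825214637300+6508376179668146850000=31882014375298512782500
[27] T[27,10]:26*196928100451110820242880+1001369304512841374110000=6121499916241722700424880 · T[27,11]:26*31882014375298512782500+196928100451110820242880=1025860474208872152587880
Read c(27,10) = 6121499916241722700424880, c(27,11) = 1025860474208872152587880.

6121499916241722700424880, 1025860474208872152587880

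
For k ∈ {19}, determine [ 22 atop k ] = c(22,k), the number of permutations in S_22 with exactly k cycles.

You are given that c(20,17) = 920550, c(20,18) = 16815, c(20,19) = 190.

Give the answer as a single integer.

r21: T_21,18=20×16815+920550=1256850; T_21,19=20×190+16815=20615
r22: T_22,19=21×20615+1256850=1689765
Read c(22,19) = 1689765.

1689765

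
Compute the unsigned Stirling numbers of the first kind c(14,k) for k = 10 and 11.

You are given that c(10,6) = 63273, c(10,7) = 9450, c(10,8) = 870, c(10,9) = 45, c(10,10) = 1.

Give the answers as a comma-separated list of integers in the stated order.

@11  (11,7):9450·10+63273→157773, (11,8):870·10+9450→18150, (11,9):45·10+870→1320, (11,10):1·10+45→55, (11,11):0·10+1→1
@12  (12,8):18150·11+157773→357423, (12,9):1320·11+18150→32670, (12,10):55·11+1320→1925, (12,11):1·11+55→66
@13  (13,9):32670·12+357423→749463, (13,10):1925·12+32670→55770, (13,11):66·12+1925→2717
@14  (14,10):55770·13+749463→1474473, (14,11):2717·13+55770→91091
Read c(14,10) = 1474473, c(14,11) = 91091.

1474473, 91091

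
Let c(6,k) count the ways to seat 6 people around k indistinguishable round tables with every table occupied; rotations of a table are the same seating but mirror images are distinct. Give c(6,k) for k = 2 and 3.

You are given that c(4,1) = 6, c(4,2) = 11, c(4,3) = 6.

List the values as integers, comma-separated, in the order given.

i=5: T(5,1)=0+4·6=24 | T(5,2)=6+4·11=50 | T(5,3)=11+4·6=35
i=6: T(6,2)=24+5·50=274 | T(6,3)=50+5·35=225
Read c(6,2) = 274, c(6,3) = 225.

274, 225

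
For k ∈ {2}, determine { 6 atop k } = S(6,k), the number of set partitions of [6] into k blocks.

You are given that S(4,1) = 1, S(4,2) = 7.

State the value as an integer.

31

r5: T_5,1=1×1+0=1; T_5,2=2×7+1=15
r6: T_6,2=2×15+1=31
Read S(6,2) = 31.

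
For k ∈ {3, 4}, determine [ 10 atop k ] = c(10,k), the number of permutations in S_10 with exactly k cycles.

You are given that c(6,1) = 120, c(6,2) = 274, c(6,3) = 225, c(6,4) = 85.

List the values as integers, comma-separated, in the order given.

1172700, 723680

i=7: T(7,1)=0+6·120=720 | T(7,2)=120+6·274=1764 | T(7,3)=274+6·225=1624 | T(7,4)=225+6·85=735
i=8: T(8,1)=0+7·720=5040 | T(8,2)=720+7·1764=13068 | T(8,3)=1764+7·1624=13132 | T(8,4)=1624+7·735=6769
i=9: T(9,2)=5040+8·13068=109584 | T(9,3)=13068+8·13132=118124 | T(9,4)=13132+8·6769=67284
i=10: T(10,3)=109584+9·118124=1172700 | T(10,4)=118124+9·67284=723680
Read c(10,3) = 1172700, c(10,4) = 723680.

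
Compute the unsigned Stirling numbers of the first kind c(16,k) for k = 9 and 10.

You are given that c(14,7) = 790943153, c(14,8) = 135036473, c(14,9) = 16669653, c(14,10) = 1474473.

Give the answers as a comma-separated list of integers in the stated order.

8207628000, 928095740

[15] T[15,8]:14*135036473+790943153=2681453775 · T[15,9]:14*16669653+135036473=368411615 · T[15,10]:14*1474473+16669653=37312275
[16] T[16,9]:15*368411615+2681453775=8207628000 · T[16,10]:15*37312275+368411615=928095740
Read c(16,9) = 8207628000, c(16,10) = 928095740.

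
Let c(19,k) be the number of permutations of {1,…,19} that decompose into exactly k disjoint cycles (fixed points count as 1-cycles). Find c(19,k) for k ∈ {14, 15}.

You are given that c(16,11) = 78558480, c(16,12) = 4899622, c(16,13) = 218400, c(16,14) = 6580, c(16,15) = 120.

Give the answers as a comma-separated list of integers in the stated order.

549789282, 22323822

r17: T_17,12=16×4899622+78558480=156952432; T_17,13=16×218400+4899622=8394022; T_17,14=16×6580+218400=323680; T_17,15=16×120+6580=8500
r18: T_18,13=17×8394022+156952432=299650806; T_18,14=17×323680+8394022=13896582; T_18,15=17×8500+323680=468180
r19: T_19,14=18×13896582+299650806=549789282; T_19,15=18×468180+13896582=22323822
Read c(19,14) = 549789282, c(19,15) = 22323822.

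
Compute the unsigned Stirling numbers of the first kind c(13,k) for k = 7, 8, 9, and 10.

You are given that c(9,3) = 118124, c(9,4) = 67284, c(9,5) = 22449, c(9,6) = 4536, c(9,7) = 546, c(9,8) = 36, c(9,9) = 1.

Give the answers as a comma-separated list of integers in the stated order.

44990231, 6926634, 749463, 55770

i=10: T(10,4)=118124+9·67284=723680 | T(10,5)=67284+9·22449=269325 | T(10,6)=22449+9·4536=63273 | T(10,7)=4536+9·546=9450 | T(10,8)=546+9·36=870 | T(10,9)=36+9·1=45 | T(10,10)=1+9·0=1
i=11: T(11,5)=723680+10·269325=3416930 | T(11,6)=269325+10·63273=902055 | T(11,7)=63273+10·9450=157773 | T(11,8)=9450+10·870=18150 | T(11,9)=870+10·45=1320 | T(11,10)=45+10·1=55
i=12: T(12,6)=3416930+11·902055=13339535 | T(12,7)=902055+11·157773=2637558 | T(12,8)=157773+11·18150=357423 | T(12,9)=18150+11·1320=32670 | T(12,10)=1320+11·55=1925
i=13: T(13,7)=13339535+12·2637558=44990231 | T(13,8)=2637558+12·357423=6926634 | T(13,9)=357423+12·32670=749463 | T(13,10)=32670+12·1925=55770
Read c(13,7) = 44990231, c(13,8) = 6926634, c(13,9) = 749463, c(13,10) = 55770.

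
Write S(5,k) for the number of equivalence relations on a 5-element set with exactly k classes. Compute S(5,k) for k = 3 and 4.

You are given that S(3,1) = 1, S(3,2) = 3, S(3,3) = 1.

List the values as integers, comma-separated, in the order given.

row 4: T[4][2]=2·3+1=7  T[4][3]=3·1+3=6  T[4][4]=4·0+1=1
row 5: T[5][3]=3·6+7=25  T[5][4]=4·1+6=10
Read S(5,3) = 25, S(5,4) = 10.

25, 10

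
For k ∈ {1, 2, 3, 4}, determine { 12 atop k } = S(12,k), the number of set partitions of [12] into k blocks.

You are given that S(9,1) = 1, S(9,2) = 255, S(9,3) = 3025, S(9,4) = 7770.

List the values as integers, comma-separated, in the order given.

1, 2047, 86526, 611501

r10: T_10,1=1×1+0=1; T_10,2=2×255+1=511; T_10,3=3×3025+255=9330; T_10,4=4×7770+3025=34105
r11: T_11,1=1×1+0=1; T_11,2=2×511+1=1023; T_11,3=3×9330+511=28501; T_11,4=4×34105+9330=145750
r12: T_12,1=1×1+0=1; T_12,2=2×1023+1=2047; T_12,3=3×28501+1023=86526; T_12,4=4×145750+28501=611501
Read S(12,1) = 1, S(12,2) = 2047, S(12,3) = 86526, S(12,4) = 611501.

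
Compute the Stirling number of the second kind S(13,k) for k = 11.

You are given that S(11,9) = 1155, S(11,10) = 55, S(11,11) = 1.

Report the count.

r12: T_12,10=10×55+1155=1705; T_12,11=11×1+55=66
r13: T_13,11=11×66+1705=2431
Read S(13,11) = 2431.

2431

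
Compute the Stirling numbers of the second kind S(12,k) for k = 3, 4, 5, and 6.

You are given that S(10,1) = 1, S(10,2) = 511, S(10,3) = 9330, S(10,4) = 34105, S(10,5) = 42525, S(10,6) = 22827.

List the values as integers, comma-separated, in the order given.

86526, 611501, 1379400, 1323652

[11] T[11,2]:2*511+1=1023 · T[11,3]:3*9330+511=28501 · T[11,4]:4*34105+9330=145750 · T[11,5]:5*42525+34105=246730 · T[11,6]:6*22827+42525=179487
[12] T[12,3]:3*28501+1023=86526 · T[12,4]:4*145750+28501=611501 · T[12,5]:5*246730+145750=1379400 · T[12,6]:6*179487+246730=1323652
Read S(12,3) = 86526, S(12,4) = 611501, S(12,5) = 1379400, S(12,6) = 1323652.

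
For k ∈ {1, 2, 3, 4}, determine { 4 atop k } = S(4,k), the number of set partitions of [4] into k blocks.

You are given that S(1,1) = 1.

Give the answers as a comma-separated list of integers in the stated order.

r2: T_2,1=1×1+0=1; T_2,2=2×0+1=1
r3: T_3,1=1×1+0=1; T_3,2=2×1+1=3; T_3,3=3×0+1=1
r4: T_4,1=1×1+0=1; T_4,2=2×3+1=7; T_4,3=3×1+3=6; T_4,4=4×0+1=1
Read S(4,1) = 1, S(4,2) = 7, S(4,3) = 6, S(4,4) = 1.

1, 7, 6, 1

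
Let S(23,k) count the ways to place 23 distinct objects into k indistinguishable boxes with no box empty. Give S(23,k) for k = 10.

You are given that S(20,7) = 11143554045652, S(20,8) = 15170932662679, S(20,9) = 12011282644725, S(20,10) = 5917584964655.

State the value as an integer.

9593401297313460

@21  (21,8):15170932662679·8+11143554045652→132511015347084, (21,9):12011282644725·9+15170932662679→123272476465204, (21,10):5917584964655·10+12011282644725→71187132291275
@22  (22,9):123272476465204·9+132511015347084→1241963303533920, (22,10):71187132291275·10+123272476465204→835143799377954
@23  (23,10):835143799377954·10+1241963303533920→9593401297313460
Read S(23,10) = 9593401297313460.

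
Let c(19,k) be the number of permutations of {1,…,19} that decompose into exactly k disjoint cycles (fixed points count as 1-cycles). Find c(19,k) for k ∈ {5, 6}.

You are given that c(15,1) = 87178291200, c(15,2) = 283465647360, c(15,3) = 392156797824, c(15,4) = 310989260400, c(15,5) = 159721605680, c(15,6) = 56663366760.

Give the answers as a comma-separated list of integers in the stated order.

17950712280921504, 7551527592063024

@16  (16,2):283465647360·15+87178291200→4339163001600, (16,3):392156797824·15+283465647360→6165817614720, (16,4):310989260400·15+392156797824→5056995703824, (16,5):159721605680·15+310989260400→2706813345600, (16,6):56663366760·15+159721605680→1009672107080
@17  (17,3):6165817614720·16+4339163001600→102992244837120, (17,4):5056995703824·16+6165817614720→87077748875904, (17,5):2706813345600·16+5056995703824→48366009233424, (17,6):1009672107080·16+2706813345600→18861567058880
@18  (18,4):87077748875904·17+102992244837120→1583313975727488, (18,5):48366009233424·17+87077748875904→909299905844112, (18,6):18861567058880·17+48366009233424→369012649234384
@19  (19,5):909299905844112·18+1583313975727488→17950712280921504, (19,6):369012649234384·18+909299905844112→7551527592063024
Read c(19,5) = 17950712280921504, c(19,6) = 7551527592063024.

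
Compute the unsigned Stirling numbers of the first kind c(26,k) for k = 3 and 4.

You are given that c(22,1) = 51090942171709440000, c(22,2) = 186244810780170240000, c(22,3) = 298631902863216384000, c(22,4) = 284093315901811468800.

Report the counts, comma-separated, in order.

100480171548351161548800000, 102339530601744675672576000

@23  (23,1):51090942171709440000·22+0→1124000727777607680000, (23,2):186244810780170240000·22+51090942171709440000→4148476779335454720000, (23,3):298631902863216384000·22+186244810780170240000→6756146673770930688000, (23,4):284093315901811468800·22+298631902863216384000→6548684852703068697600
@24  (24,1):1124000727777607680000·23+0→25852016738884976640000, (24,2):4148476779335454720000·23+1124000727777607680000→96538966652493066240000, (24,3):6756146673770930688000·23+4148476779335454720000→159539850276066860544000, (24,4):6548684852703068697600·23+6756146673770930688000→157375898285941510732800
@25  (25,2):96538966652493066240000·24+25852016738884976640000→2342787216398718566400000, (25,3):159539850276066860544000·24+96538966652493066240000→3925495373278097719296000, (25,4):157375898285941510732800·24+159539850276066860544000→3936561409138663118131200
@26  (26,3):3925495373278097719296000·25+2342787216398718566400000→100480171548351161548800000, (26,4):3936561409138663118131200·25+3925495373278097719296000→102339530601744675672576000
Read c(26,3) = 100480171548351161548800000, c(26,4) = 102339530601744675672576000.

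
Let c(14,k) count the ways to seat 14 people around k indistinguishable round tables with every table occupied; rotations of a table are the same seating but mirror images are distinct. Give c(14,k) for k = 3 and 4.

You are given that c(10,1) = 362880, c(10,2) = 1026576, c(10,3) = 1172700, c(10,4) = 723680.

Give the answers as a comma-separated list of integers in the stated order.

i=11: T(11,1)=0+10·362880=3628800 | T(11,2)=362880+10·1026576=10628640 | T(11,3)=1026576+10·1172700=12753576 | T(11,4)=1172700+10·723680=8409500
i=12: T(12,1)=0+11·3628800=39916800 | T(12,2)=3628800+11·10628640=120543840 | T(12,3)=10628640+11·12753576=150917976 | T(12,4)=12753576+11·8409500=105258076
i=13: T(13,2)=39916800+12·120543840=1486442880 | T(13,3)=120543840+12·150917976=1931559552 | T(13,4)=150917976+12·105258076=1414014888
i=14: T(14,3)=1486442880+13·1931559552=26596717056 | T(14,4)=1931559552+13·1414014888=20313753096
Read c(14,3) = 26596717056, c(14,4) = 20313753096.

26596717056, 20313753096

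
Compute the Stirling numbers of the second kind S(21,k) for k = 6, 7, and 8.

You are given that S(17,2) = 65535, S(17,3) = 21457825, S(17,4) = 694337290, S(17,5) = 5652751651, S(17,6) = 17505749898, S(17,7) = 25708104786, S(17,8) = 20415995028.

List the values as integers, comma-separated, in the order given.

26585679462804, 82310957214948, 132511015347084

@18  (18,3):21457825·3+65535→64439010, (18,4):694337290·4+21457825→2798806985, (18,5):5652751651·5+694337290→28958095545, (18,6):17505749898·6+5652751651→110687251039, (18,7):25708104786·7+17505749898→197462483400, (18,8):20415995028·8+25708104786→189036065010
@19  (19,4):2798806985·4+64439010→11259666950, (19,5):28958095545·5+2798806985→147589284710, (19,6):110687251039·6+28958095545→693081601779, (19,7):197462483400·7+110687251039→1492924634839, (19,8):189036065010·8+197462483400→1709751003480
@20  (20,5):147589284710·5+11259666950→749206090500, (20,6):693081601779·6+147589284710→4306078895384, (20,7):1492924634839·7+693081601779→11143554045652, (20,8):1709751003480·8+1492924634839→15170932662679
@21  (21,6):4306078895384·6+749206090500→26585679462804, (21,7):11143554045652·7+4306078895384→82310957214948, (21,8):15170932662679·8+11143554045652→132511015347084
Read S(21,6) = 26585679462804, S(21,7) = 82310957214948, S(21,8) = 132511015347084.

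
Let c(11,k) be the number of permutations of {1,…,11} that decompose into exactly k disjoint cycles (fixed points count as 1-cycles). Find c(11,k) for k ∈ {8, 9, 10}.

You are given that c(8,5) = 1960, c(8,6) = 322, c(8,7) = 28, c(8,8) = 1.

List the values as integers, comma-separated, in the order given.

18150, 1320, 55

row 9: T[9][6]=8·322+1960=4536  T[9][7]=8·28+322=546  T[9][8]=8·1+28=36  T[9][9]=8·0+1=1
row 10: T[10][7]=9·546+4536=9450  T[10][8]=9·36+546=870  T[10][9]=9·1+36=45  T[10][10]=9·0+1=1
row 11: T[11][8]=10·870+9450=18150  T[11][9]=10·45+870=1320  T[11][10]=10·1+45=55
Read c(11,8) = 18150, c(11,9) = 1320, c(11,10) = 55.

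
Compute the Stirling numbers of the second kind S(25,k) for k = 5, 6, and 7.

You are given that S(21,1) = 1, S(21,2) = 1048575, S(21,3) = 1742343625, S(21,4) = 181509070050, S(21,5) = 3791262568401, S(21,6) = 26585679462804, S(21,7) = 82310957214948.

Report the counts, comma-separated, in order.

2436684974110751, 37026417000002430, 227832482998716310

row 22: T[22][2]=2·1048575+1=2097151  T[22][3]=3·1742343625+1048575=5228079450  T[22][4]=4·181509070050+1742343625=727778623825  T[22][5]=5·3791262568401+181509070050=19137821912055  T[22][6]=6·26585679462804+3791262568401=163305339345225  T[22][7]=7·82310957214948+26585679462804=602762379967440
row 23: T[23][3]=3·5228079450+2097151=15686335501  T[23][4]=4·727778623825+5228079450=2916342574750  T[23][5]=5·19137821912055+727778623825=96416888184100  T[23][6]=6·163305339345225+19137821912055=998969857983405  T[23][7]=7·602762379967440+163305339345225=4382641999117305
row 24: T[24][4]=4·2916342574750+15686335501=11681056634501  T[24][5]=5·96416888184100+2916342574750=485000783495250  T[24][6]=6·998969857983405+96416888184100=6090236036084530  T[24][7]=7·4382641999117305+998969857983405=31677463851804540
row 25: T[25][5]=5·485000783495250+11681056634501=2436684974110751  T[25][6]=6·6090236036084530+485000783495250=37026417000002430  T[25][7]=7·31677463851804540+6090236036084530=227832482998716310
Read S(25,5) = 2436684974110751, S(25,6) = 37026417000002430, S(25,7) = 227832482998716310.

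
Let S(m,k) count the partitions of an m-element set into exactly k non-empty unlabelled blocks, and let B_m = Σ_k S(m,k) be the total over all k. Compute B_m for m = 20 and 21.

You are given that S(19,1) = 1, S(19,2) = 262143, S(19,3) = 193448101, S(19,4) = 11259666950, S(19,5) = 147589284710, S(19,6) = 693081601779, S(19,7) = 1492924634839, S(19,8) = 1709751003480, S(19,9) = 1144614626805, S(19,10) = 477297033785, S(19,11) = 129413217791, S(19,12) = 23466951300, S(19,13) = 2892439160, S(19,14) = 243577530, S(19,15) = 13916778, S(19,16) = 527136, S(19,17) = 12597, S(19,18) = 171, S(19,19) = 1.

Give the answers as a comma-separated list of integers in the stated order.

51724158235372, 474869816156751

[20] T[20,1]:1*1+0=1 · T[20,2]:2*262143+1=524287 · T[20,3]:3*193448101+262143=580606446 · T[20,4]:4*11259666950+193448101=45232115901 · T[20,5]:5*147589284710+11259666950=749206090500 · T[20,6]:6*693081601779+147589284710=4306078895384 · T[20,7]:7*1492924634839+693081601779=11143554045652 · T[20,8]:8*1709751003480+1492924634839=15170932662679 · T[20,9]:9*1144614626805+1709751003480=12011282644725 · T[20,10]:10*477297033785+1144614626805=5917584964655 · T[20,11]:11*129413217791+477297033785=1900842429486 · T[20,12]:12*23466951300+129413217791=411016633391 · T[20,13]:13*2892439160+23466951300=61068660380 · T[20,14]:14*243577530+2892439160=6302524580 · T[20,15]:15*13916778+243577530=452329200 · T[20,16]:16*527136+13916778=22350954 · T[20,17]:17*12597+527136=741285 · T[20,18]:18*171+12597=15675 · T[20,19]:19*1+171=190 · T[20,20]:20*0+1=1
[21] T[21,1]:1*1+0=1 · T[21,2]:2*524287+1=1048575 · T[21,3]:3*580606446+524287=1742343625 · T[21,4]:4*45232115901+580606446=181509070050 · T[21,5]:5*749206090500+45232115901=3791262568401 · T[21,6]:6*4306078895384+749206090500=26585679462804 · T[21,7]:7*11143554045652+4306078895384=82310957214948 · T[21,8]:8*15170932662679+11143554045652=132511015347084 · T[21,9]:9*12011282644725+15170932662679=123272476465204 · T[21,10]:10*5917584964655+12011282644725=71187132291275 · T[21,11]:11*1900842429486+5917584964655=26826851689001 · T[21,12]:12*411016633391+1900842429486=6833042030178 · T[21,13]:13*61068660380+411016633391=1204909218331 · T[21,14]:14*6302524580+61068660380=149304004500 · T[21,15]:15*452329200+6302524580=13087462580 · T[21,16]:16*22350954+452329200=809944464 · T[21,17]:17*741285+22350954=34952799 · T[21,18]:18*15675+741285=1023435 · T[21,19]:19*190+15675=19285 · T[21,20]:20*1+190=210 · T[21,21]:21*0+1=1
B_20 = ΣS(20,k) = 1+524287+580606446+45232115901+749206090500+4306078895384+11143554045652+15170932662679+12011282644725+5917584964655+1900842429486+411016633391+61068660380+6302524580+452329200+22350954+741285+15675+190+1 = 51724158235372
B_21 = ΣS(21,k) = 1+1048575+1742343625+181509070050+3791262568401+26585679462804+82310957214948+132511015347084+123272476465204+71187132291275+26826851689001+6833042030178+1204909218331+149304004500+13087462580+809944464+34952799+1023435+19285+210+1 = 474869816156751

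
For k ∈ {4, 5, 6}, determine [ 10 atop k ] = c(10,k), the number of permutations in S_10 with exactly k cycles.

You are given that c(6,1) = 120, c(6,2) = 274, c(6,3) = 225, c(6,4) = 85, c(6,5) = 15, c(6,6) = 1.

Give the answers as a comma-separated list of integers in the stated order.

723680, 269325, 63273

i=7: T(7,1)=0+6·120=720 | T(7,2)=120+6·274=1764 | T(7,3)=274+6·225=1624 | T(7,4)=225+6·85=735 | T(7,5)=85+6·15=175 | T(7,6)=15+6·1=21
i=8: T(8,2)=720+7·1764=13068 | T(8,3)=1764+7·1624=13132 | T(8,4)=1624+7·735=6769 | T(8,5)=735+7·175=1960 | T(8,6)=175+7·21=322
i=9: T(9,3)=13068+8·13132=118124 | T(9,4)=13132+8·6769=67284 | T(9,5)=6769+8·1960=22449 | T(9,6)=1960+8·322=4536
i=10: T(10,4)=118124+9·67284=723680 | T(10,5)=67284+9·22449=269325 | T(10,6)=22449+9·4536=63273
Read c(10,4) = 723680, c(10,5) = 269325, c(10,6) = 63273.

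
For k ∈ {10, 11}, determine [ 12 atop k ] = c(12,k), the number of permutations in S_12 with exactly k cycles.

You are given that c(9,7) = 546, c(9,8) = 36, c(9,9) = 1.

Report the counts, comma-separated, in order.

[10] T[10,8]:9*36+546=870 · T[10,9]:9*1+36=45 · T[10,10]:9*0+1=1
[11] T[11,9]:10*45+870=1320 · T[11,10]:10*1+45=55 · T[11,11]:10*0+1=1
[12] T[12,10]:11*55+1320=1925 · T[12,11]:11*1+55=66
Read c(12,10) = 1925, c(12,11) = 66.

1925, 66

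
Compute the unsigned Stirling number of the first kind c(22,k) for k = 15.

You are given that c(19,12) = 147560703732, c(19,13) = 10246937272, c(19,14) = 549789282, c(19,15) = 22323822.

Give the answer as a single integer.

1599718388730

r20: T_20,13=19×10246937272+147560703732=342252511900; T_20,14=19×549789282+10246937272=20692933630; T_20,15=19×22323822+549789282=973941900
r21: T_21,14=20×20692933630+342252511900=756111184500; T_21,15=20×973941900+20692933630=40171771630
r22: T_22,15=21×40171771630+756111184500=1599718388730
Read c(22,15) = 1599718388730.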